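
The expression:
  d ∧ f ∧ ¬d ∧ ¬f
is never true.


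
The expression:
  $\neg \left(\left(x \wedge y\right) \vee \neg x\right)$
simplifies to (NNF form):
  $x \wedge \neg y$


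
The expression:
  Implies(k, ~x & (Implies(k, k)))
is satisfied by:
  {k: False, x: False}
  {x: True, k: False}
  {k: True, x: False}


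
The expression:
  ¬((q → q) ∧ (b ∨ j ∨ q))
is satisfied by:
  {q: False, j: False, b: False}


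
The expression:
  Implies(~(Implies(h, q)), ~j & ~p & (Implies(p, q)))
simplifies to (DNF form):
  q | ~h | (~j & ~p)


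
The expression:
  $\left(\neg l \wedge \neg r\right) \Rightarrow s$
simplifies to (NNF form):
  $l \vee r \vee s$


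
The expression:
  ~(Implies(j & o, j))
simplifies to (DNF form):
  False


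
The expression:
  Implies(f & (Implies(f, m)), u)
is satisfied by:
  {u: True, m: False, f: False}
  {m: False, f: False, u: False}
  {f: True, u: True, m: False}
  {f: True, m: False, u: False}
  {u: True, m: True, f: False}
  {m: True, u: False, f: False}
  {f: True, m: True, u: True}


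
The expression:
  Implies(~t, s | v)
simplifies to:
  s | t | v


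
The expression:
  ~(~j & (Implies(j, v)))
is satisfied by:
  {j: True}


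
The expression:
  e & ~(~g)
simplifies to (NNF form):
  e & g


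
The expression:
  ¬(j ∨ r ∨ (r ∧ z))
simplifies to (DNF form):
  ¬j ∧ ¬r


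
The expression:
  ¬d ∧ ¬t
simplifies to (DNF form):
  ¬d ∧ ¬t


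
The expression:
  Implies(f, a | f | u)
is always true.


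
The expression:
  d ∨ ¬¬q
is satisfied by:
  {d: True, q: True}
  {d: True, q: False}
  {q: True, d: False}


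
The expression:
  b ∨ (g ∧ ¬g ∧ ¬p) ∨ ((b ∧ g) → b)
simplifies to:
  True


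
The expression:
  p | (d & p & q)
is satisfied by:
  {p: True}


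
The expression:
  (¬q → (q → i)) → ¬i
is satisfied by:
  {i: False}


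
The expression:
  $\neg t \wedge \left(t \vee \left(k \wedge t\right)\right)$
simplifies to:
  $\text{False}$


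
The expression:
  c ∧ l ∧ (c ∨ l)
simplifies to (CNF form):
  c ∧ l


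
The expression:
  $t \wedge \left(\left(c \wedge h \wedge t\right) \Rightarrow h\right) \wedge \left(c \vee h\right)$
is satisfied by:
  {t: True, c: True, h: True}
  {t: True, c: True, h: False}
  {t: True, h: True, c: False}


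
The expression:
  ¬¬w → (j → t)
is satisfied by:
  {t: True, w: False, j: False}
  {w: False, j: False, t: False}
  {j: True, t: True, w: False}
  {j: True, w: False, t: False}
  {t: True, w: True, j: False}
  {w: True, t: False, j: False}
  {j: True, w: True, t: True}


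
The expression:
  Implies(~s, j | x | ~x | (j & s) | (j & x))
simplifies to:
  True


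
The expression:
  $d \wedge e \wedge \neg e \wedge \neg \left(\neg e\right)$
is never true.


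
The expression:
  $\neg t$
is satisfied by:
  {t: False}


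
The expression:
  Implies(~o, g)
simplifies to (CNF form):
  g | o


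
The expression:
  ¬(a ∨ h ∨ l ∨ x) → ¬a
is always true.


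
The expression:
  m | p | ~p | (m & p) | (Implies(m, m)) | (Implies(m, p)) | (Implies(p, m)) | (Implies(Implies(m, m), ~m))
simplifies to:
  True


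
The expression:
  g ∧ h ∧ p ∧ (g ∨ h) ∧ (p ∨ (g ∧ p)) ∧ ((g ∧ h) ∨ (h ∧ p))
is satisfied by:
  {h: True, p: True, g: True}


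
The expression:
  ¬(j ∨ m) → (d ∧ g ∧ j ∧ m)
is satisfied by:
  {m: True, j: True}
  {m: True, j: False}
  {j: True, m: False}


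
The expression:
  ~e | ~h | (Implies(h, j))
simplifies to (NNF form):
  j | ~e | ~h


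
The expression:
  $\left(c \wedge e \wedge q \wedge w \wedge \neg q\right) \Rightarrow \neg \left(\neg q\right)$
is always true.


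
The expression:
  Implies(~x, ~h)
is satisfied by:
  {x: True, h: False}
  {h: False, x: False}
  {h: True, x: True}


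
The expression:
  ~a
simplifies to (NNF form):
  ~a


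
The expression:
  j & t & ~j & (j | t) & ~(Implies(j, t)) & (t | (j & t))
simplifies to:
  False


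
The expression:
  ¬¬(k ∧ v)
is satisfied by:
  {k: True, v: True}


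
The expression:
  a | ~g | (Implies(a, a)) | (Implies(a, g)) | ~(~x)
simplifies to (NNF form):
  True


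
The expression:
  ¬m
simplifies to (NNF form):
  ¬m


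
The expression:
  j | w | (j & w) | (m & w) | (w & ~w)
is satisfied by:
  {w: True, j: True}
  {w: True, j: False}
  {j: True, w: False}


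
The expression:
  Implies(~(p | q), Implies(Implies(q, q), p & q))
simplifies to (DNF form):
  p | q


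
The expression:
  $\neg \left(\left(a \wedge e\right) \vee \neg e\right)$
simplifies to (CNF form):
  $e \wedge \neg a$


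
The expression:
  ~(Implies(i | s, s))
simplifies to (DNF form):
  i & ~s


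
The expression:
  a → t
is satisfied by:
  {t: True, a: False}
  {a: False, t: False}
  {a: True, t: True}


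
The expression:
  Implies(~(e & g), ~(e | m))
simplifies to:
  (e & g) | (~e & ~m)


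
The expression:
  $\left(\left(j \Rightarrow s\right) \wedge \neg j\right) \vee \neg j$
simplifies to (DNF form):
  $\neg j$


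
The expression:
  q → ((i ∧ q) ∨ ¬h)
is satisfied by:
  {i: True, h: False, q: False}
  {h: False, q: False, i: False}
  {i: True, q: True, h: False}
  {q: True, h: False, i: False}
  {i: True, h: True, q: False}
  {h: True, i: False, q: False}
  {i: True, q: True, h: True}


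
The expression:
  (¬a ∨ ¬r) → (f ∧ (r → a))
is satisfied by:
  {a: True, f: True, r: False}
  {f: True, r: False, a: False}
  {a: True, f: True, r: True}
  {a: True, r: True, f: False}


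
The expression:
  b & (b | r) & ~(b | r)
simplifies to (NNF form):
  False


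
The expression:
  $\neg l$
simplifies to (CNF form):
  $\neg l$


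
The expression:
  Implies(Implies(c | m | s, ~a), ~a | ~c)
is always true.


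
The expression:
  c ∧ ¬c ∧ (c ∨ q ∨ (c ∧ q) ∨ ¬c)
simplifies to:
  False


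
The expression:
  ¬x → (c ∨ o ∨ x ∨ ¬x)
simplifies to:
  True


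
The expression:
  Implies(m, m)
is always true.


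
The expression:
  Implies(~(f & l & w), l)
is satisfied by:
  {l: True}


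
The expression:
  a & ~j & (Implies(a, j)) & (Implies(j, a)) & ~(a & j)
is never true.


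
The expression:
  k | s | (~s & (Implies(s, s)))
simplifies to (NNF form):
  True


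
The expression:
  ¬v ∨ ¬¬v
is always true.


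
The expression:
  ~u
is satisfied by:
  {u: False}


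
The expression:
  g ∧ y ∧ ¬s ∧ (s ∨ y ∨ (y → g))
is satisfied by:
  {g: True, y: True, s: False}


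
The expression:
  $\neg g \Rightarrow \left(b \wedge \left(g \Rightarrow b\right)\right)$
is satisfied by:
  {b: True, g: True}
  {b: True, g: False}
  {g: True, b: False}


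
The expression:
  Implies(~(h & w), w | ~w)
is always true.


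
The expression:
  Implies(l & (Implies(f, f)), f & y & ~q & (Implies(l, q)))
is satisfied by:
  {l: False}


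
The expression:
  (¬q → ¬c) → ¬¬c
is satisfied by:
  {c: True}


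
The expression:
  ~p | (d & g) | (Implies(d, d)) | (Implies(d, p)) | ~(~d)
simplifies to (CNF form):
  True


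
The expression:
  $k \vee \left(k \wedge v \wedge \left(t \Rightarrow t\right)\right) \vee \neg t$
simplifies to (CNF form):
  $k \vee \neg t$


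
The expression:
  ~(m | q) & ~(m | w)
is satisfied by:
  {q: False, w: False, m: False}


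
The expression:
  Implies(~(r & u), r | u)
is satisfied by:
  {r: True, u: True}
  {r: True, u: False}
  {u: True, r: False}


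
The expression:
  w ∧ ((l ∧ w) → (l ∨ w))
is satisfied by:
  {w: True}


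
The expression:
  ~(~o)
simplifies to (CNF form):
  o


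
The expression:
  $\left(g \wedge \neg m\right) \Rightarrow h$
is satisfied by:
  {m: True, h: True, g: False}
  {m: True, g: False, h: False}
  {h: True, g: False, m: False}
  {h: False, g: False, m: False}
  {m: True, h: True, g: True}
  {m: True, g: True, h: False}
  {h: True, g: True, m: False}


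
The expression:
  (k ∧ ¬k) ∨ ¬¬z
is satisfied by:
  {z: True}


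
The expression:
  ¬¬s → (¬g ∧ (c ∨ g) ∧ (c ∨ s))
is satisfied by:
  {c: True, g: False, s: False}
  {g: False, s: False, c: False}
  {c: True, g: True, s: False}
  {g: True, c: False, s: False}
  {s: True, c: True, g: False}


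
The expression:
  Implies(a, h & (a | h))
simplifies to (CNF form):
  h | ~a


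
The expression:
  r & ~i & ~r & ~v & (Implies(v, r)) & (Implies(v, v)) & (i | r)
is never true.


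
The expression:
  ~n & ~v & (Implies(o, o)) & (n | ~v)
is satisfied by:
  {n: False, v: False}


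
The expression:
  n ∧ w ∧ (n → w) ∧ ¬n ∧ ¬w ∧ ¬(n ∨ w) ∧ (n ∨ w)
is never true.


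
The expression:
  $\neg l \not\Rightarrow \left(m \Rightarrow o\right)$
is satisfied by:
  {m: True, o: False, l: False}


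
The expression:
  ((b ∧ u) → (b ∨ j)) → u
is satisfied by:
  {u: True}


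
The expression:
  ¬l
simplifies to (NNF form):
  ¬l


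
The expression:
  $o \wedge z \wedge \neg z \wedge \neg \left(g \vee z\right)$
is never true.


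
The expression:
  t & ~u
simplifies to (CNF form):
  t & ~u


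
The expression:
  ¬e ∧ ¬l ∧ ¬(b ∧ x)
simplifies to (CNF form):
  ¬e ∧ ¬l ∧ (¬b ∨ ¬x)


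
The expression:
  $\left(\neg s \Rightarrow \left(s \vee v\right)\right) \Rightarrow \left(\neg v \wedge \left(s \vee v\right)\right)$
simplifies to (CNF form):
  $\neg v$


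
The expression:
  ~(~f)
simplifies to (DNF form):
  f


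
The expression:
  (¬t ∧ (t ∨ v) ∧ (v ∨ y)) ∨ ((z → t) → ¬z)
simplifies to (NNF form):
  ¬t ∨ ¬z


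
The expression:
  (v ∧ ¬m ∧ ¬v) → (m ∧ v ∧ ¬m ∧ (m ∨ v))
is always true.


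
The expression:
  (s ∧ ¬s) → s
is always true.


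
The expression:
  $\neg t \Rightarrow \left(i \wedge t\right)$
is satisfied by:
  {t: True}


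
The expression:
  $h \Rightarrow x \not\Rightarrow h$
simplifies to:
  $\neg h$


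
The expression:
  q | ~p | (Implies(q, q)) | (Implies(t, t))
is always true.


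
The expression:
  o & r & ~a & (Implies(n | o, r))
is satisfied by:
  {r: True, o: True, a: False}


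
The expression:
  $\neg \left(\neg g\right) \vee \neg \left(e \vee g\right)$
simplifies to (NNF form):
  $g \vee \neg e$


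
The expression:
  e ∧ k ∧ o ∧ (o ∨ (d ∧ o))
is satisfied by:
  {e: True, o: True, k: True}


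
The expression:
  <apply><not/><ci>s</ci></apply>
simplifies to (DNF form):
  <apply><not/><ci>s</ci></apply>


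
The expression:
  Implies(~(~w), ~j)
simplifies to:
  ~j | ~w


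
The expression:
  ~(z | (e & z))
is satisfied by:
  {z: False}


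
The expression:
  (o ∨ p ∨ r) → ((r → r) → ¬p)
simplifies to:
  ¬p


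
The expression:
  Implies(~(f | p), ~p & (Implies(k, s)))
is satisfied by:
  {s: True, p: True, f: True, k: False}
  {s: True, p: True, f: False, k: False}
  {s: True, f: True, k: False, p: False}
  {s: True, f: False, k: False, p: False}
  {p: True, f: True, k: False, s: False}
  {p: True, f: False, k: False, s: False}
  {f: True, p: False, k: False, s: False}
  {f: False, p: False, k: False, s: False}
  {s: True, p: True, k: True, f: True}
  {s: True, p: True, k: True, f: False}
  {s: True, k: True, f: True, p: False}
  {s: True, k: True, f: False, p: False}
  {k: True, p: True, f: True, s: False}
  {k: True, p: True, f: False, s: False}
  {k: True, f: True, p: False, s: False}


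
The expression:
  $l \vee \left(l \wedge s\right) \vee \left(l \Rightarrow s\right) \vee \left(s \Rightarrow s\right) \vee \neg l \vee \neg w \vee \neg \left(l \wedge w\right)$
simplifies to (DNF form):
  $\text{True}$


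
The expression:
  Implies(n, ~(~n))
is always true.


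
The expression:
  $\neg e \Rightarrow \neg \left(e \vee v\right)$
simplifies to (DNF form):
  $e \vee \neg v$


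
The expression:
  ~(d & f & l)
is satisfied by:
  {l: False, d: False, f: False}
  {f: True, l: False, d: False}
  {d: True, l: False, f: False}
  {f: True, d: True, l: False}
  {l: True, f: False, d: False}
  {f: True, l: True, d: False}
  {d: True, l: True, f: False}


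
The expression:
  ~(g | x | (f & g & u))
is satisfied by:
  {x: False, g: False}


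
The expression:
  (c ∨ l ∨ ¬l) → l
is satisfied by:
  {l: True}


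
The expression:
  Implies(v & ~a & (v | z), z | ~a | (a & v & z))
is always true.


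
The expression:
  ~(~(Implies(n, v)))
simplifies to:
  v | ~n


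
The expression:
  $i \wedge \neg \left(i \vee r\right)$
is never true.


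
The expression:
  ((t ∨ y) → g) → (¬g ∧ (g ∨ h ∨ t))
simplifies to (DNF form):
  (h ∧ ¬g) ∨ (t ∧ ¬g) ∨ (y ∧ ¬g)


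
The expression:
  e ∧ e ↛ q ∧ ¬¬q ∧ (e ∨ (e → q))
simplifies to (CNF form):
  False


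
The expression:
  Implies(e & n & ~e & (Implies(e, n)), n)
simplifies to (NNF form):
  True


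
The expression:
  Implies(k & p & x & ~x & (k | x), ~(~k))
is always true.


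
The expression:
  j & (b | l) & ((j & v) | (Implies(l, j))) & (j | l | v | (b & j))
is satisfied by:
  {j: True, b: True, l: True}
  {j: True, b: True, l: False}
  {j: True, l: True, b: False}


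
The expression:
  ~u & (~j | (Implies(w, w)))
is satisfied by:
  {u: False}


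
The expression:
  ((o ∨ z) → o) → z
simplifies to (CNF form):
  z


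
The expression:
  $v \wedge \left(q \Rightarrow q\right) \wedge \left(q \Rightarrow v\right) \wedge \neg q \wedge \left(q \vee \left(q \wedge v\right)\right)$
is never true.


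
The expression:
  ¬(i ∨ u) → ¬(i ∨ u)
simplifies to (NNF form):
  True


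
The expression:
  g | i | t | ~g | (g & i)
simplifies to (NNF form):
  True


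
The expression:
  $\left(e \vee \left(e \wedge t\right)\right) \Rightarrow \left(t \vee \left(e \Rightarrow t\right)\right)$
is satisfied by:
  {t: True, e: False}
  {e: False, t: False}
  {e: True, t: True}


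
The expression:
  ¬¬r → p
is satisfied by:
  {p: True, r: False}
  {r: False, p: False}
  {r: True, p: True}


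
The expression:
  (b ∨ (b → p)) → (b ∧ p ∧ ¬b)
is never true.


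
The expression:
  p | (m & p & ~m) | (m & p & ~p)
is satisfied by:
  {p: True}


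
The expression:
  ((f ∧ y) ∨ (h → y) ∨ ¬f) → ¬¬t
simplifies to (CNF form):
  (f ∨ t) ∧ (h ∨ t) ∧ (t ∨ ¬y)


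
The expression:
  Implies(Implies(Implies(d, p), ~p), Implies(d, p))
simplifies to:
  p | ~d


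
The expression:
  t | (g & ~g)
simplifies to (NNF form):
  t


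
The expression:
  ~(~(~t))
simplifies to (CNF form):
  ~t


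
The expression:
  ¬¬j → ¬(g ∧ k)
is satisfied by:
  {g: False, k: False, j: False}
  {j: True, g: False, k: False}
  {k: True, g: False, j: False}
  {j: True, k: True, g: False}
  {g: True, j: False, k: False}
  {j: True, g: True, k: False}
  {k: True, g: True, j: False}


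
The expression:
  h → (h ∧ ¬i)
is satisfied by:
  {h: False, i: False}
  {i: True, h: False}
  {h: True, i: False}


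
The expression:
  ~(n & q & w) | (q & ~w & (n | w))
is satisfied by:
  {w: False, q: False, n: False}
  {n: True, w: False, q: False}
  {q: True, w: False, n: False}
  {n: True, q: True, w: False}
  {w: True, n: False, q: False}
  {n: True, w: True, q: False}
  {q: True, w: True, n: False}


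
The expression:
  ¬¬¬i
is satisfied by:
  {i: False}


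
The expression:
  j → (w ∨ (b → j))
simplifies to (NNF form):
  True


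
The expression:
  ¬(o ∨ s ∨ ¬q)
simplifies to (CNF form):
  q ∧ ¬o ∧ ¬s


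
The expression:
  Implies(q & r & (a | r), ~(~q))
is always true.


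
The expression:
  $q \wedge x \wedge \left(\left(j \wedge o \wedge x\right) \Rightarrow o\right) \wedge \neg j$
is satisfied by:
  {x: True, q: True, j: False}


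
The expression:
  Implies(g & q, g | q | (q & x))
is always true.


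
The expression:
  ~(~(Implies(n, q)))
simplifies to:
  q | ~n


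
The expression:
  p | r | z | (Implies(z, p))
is always true.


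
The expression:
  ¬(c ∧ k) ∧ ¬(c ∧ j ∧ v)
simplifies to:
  (¬j ∧ ¬k) ∨ (¬k ∧ ¬v) ∨ ¬c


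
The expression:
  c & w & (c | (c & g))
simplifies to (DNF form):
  c & w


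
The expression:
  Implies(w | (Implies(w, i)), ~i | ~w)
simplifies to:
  ~i | ~w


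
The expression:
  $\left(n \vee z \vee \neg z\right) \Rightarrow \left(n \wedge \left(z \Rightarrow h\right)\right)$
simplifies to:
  $n \wedge \left(h \vee \neg z\right)$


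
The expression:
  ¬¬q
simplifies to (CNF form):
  q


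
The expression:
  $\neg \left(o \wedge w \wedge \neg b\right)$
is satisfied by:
  {b: True, w: False, o: False}
  {w: False, o: False, b: False}
  {b: True, o: True, w: False}
  {o: True, w: False, b: False}
  {b: True, w: True, o: False}
  {w: True, b: False, o: False}
  {b: True, o: True, w: True}


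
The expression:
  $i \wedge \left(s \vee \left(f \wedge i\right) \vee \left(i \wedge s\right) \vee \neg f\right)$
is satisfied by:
  {i: True}


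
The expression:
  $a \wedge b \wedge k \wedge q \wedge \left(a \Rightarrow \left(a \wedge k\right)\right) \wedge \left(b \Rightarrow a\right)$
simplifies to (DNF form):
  $a \wedge b \wedge k \wedge q$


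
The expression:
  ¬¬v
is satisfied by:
  {v: True}


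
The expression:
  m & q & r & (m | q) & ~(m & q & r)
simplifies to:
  False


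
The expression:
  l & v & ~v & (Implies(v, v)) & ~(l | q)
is never true.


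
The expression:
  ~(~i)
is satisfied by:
  {i: True}


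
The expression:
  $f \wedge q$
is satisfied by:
  {f: True, q: True}


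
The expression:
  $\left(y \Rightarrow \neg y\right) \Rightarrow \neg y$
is always true.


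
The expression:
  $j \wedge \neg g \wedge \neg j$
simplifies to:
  $\text{False}$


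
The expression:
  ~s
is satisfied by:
  {s: False}


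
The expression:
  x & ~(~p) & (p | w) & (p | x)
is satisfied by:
  {p: True, x: True}


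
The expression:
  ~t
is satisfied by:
  {t: False}


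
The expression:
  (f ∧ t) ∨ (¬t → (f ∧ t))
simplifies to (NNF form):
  t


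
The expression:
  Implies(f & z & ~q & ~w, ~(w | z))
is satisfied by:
  {q: True, w: True, z: False, f: False}
  {q: True, w: False, z: False, f: False}
  {w: True, q: False, z: False, f: False}
  {q: False, w: False, z: False, f: False}
  {f: True, q: True, w: True, z: False}
  {f: True, q: True, w: False, z: False}
  {f: True, w: True, q: False, z: False}
  {f: True, w: False, q: False, z: False}
  {q: True, z: True, w: True, f: False}
  {q: True, z: True, w: False, f: False}
  {z: True, w: True, q: False, f: False}
  {z: True, q: False, w: False, f: False}
  {f: True, z: True, q: True, w: True}
  {f: True, z: True, q: True, w: False}
  {f: True, z: True, w: True, q: False}


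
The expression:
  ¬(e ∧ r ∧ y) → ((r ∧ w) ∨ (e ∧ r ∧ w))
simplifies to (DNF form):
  (r ∧ w) ∨ (e ∧ r ∧ w) ∨ (e ∧ r ∧ y) ∨ (r ∧ w ∧ y)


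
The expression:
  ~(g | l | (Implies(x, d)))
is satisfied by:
  {x: True, g: False, d: False, l: False}


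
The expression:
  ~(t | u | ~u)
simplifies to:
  False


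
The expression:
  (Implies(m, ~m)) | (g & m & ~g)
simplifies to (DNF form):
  ~m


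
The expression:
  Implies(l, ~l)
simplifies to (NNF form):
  ~l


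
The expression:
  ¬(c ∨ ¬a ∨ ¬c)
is never true.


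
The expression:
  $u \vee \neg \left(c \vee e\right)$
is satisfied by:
  {u: True, e: False, c: False}
  {u: True, c: True, e: False}
  {u: True, e: True, c: False}
  {u: True, c: True, e: True}
  {c: False, e: False, u: False}


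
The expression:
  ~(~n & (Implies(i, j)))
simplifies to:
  n | (i & ~j)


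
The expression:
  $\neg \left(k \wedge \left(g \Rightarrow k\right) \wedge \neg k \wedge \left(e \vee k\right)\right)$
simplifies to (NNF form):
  $\text{True}$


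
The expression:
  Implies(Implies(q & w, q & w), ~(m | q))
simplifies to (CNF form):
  ~m & ~q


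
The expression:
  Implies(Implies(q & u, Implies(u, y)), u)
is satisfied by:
  {u: True}


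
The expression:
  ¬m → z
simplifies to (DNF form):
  m ∨ z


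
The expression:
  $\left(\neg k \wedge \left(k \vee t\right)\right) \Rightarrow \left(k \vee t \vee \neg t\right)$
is always true.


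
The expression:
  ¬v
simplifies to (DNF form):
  ¬v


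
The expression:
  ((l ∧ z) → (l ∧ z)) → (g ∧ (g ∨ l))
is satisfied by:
  {g: True}


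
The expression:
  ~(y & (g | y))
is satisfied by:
  {y: False}


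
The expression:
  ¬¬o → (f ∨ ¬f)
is always true.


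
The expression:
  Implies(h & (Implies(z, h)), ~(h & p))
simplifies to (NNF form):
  ~h | ~p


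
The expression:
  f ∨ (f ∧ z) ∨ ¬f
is always true.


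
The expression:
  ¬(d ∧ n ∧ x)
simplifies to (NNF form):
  ¬d ∨ ¬n ∨ ¬x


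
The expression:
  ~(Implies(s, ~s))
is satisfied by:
  {s: True}


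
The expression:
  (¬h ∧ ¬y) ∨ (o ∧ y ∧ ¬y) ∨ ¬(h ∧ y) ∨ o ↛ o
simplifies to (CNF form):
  ¬h ∨ ¬y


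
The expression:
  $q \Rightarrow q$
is always true.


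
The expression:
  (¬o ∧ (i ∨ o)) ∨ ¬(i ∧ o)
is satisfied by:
  {o: False, i: False}
  {i: True, o: False}
  {o: True, i: False}


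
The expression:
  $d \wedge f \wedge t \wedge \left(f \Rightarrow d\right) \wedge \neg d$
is never true.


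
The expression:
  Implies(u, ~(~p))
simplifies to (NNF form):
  p | ~u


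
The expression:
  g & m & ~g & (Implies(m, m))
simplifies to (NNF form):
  False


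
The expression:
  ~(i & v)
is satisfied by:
  {v: False, i: False}
  {i: True, v: False}
  {v: True, i: False}


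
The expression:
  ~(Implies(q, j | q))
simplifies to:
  False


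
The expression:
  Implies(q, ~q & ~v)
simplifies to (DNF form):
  ~q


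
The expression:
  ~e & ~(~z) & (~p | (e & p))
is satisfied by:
  {z: True, e: False, p: False}


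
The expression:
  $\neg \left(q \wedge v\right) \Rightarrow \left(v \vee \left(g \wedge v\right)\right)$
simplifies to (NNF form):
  $v$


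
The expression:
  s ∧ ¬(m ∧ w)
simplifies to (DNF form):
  (s ∧ ¬m) ∨ (s ∧ ¬w)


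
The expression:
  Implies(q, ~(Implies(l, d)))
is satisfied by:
  {l: True, d: False, q: False}
  {d: False, q: False, l: False}
  {l: True, d: True, q: False}
  {d: True, l: False, q: False}
  {q: True, l: True, d: False}


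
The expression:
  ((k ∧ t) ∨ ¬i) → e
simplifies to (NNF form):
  e ∨ (i ∧ ¬k) ∨ (i ∧ ¬t)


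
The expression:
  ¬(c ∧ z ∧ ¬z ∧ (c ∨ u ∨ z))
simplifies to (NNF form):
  True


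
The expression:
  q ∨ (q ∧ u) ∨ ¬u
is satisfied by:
  {q: True, u: False}
  {u: False, q: False}
  {u: True, q: True}


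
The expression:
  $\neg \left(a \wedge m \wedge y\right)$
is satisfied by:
  {m: False, y: False, a: False}
  {a: True, m: False, y: False}
  {y: True, m: False, a: False}
  {a: True, y: True, m: False}
  {m: True, a: False, y: False}
  {a: True, m: True, y: False}
  {y: True, m: True, a: False}


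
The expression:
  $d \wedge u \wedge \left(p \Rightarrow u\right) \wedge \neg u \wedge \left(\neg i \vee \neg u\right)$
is never true.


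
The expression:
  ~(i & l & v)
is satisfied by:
  {l: False, v: False, i: False}
  {i: True, l: False, v: False}
  {v: True, l: False, i: False}
  {i: True, v: True, l: False}
  {l: True, i: False, v: False}
  {i: True, l: True, v: False}
  {v: True, l: True, i: False}


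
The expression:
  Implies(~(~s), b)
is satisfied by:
  {b: True, s: False}
  {s: False, b: False}
  {s: True, b: True}


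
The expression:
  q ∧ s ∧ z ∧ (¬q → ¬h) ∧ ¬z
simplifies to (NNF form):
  False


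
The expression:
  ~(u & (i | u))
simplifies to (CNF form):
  ~u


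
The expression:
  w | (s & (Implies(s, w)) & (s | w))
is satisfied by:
  {w: True}


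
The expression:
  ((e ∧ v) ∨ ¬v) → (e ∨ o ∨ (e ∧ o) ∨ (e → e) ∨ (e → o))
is always true.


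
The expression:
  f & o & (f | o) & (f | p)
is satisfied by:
  {f: True, o: True}


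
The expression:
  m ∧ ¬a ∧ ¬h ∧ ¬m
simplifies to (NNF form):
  False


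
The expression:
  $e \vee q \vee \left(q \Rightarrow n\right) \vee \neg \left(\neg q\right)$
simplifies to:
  $\text{True}$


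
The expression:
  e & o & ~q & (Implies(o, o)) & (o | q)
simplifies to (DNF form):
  e & o & ~q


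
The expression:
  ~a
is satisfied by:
  {a: False}


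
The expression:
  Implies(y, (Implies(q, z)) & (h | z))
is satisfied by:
  {z: True, h: True, q: False, y: False}
  {z: True, q: False, h: False, y: False}
  {z: True, h: True, q: True, y: False}
  {z: True, q: True, h: False, y: False}
  {h: True, z: False, q: False, y: False}
  {z: False, q: False, h: False, y: False}
  {h: True, q: True, z: False, y: False}
  {q: True, z: False, h: False, y: False}
  {y: True, h: True, z: True, q: False}
  {y: True, z: True, q: False, h: False}
  {y: True, h: True, z: True, q: True}
  {y: True, z: True, q: True, h: False}
  {y: True, h: True, z: False, q: False}


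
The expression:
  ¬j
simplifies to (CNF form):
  ¬j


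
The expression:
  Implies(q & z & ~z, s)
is always true.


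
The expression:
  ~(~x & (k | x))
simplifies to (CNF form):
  x | ~k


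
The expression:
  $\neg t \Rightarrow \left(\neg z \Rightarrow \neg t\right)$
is always true.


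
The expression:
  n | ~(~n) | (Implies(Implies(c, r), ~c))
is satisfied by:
  {n: True, r: False, c: False}
  {r: False, c: False, n: False}
  {n: True, c: True, r: False}
  {c: True, r: False, n: False}
  {n: True, r: True, c: False}
  {r: True, n: False, c: False}
  {n: True, c: True, r: True}


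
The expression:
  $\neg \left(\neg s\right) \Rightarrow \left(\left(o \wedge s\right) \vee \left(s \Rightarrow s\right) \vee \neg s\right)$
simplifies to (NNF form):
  $\text{True}$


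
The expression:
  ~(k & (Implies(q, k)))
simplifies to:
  ~k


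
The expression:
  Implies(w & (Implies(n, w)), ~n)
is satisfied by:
  {w: False, n: False}
  {n: True, w: False}
  {w: True, n: False}


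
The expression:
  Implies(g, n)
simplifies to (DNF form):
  n | ~g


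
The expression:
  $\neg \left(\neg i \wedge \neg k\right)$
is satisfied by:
  {i: True, k: True}
  {i: True, k: False}
  {k: True, i: False}


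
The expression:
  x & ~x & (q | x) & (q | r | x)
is never true.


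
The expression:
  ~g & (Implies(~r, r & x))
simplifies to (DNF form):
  r & ~g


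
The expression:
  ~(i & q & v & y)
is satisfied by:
  {v: False, q: False, y: False, i: False}
  {i: True, v: False, q: False, y: False}
  {y: True, v: False, q: False, i: False}
  {i: True, y: True, v: False, q: False}
  {q: True, i: False, v: False, y: False}
  {i: True, q: True, v: False, y: False}
  {y: True, q: True, i: False, v: False}
  {i: True, y: True, q: True, v: False}
  {v: True, y: False, q: False, i: False}
  {i: True, v: True, y: False, q: False}
  {y: True, v: True, i: False, q: False}
  {i: True, y: True, v: True, q: False}
  {q: True, v: True, y: False, i: False}
  {i: True, q: True, v: True, y: False}
  {y: True, q: True, v: True, i: False}


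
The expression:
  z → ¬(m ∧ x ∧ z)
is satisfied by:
  {m: False, z: False, x: False}
  {x: True, m: False, z: False}
  {z: True, m: False, x: False}
  {x: True, z: True, m: False}
  {m: True, x: False, z: False}
  {x: True, m: True, z: False}
  {z: True, m: True, x: False}


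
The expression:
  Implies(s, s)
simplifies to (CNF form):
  True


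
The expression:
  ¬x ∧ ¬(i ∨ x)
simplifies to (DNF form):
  ¬i ∧ ¬x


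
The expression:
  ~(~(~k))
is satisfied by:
  {k: False}


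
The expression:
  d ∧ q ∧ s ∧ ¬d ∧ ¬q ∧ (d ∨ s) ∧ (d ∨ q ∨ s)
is never true.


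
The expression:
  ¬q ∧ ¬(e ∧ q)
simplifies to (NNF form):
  ¬q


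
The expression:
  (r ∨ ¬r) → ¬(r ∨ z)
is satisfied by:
  {r: False, z: False}


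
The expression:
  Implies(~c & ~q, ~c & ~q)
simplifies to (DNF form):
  True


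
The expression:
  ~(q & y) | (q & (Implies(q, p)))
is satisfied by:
  {p: True, q: False, y: False}
  {p: False, q: False, y: False}
  {y: True, p: True, q: False}
  {y: True, p: False, q: False}
  {q: True, p: True, y: False}
  {q: True, p: False, y: False}
  {q: True, y: True, p: True}


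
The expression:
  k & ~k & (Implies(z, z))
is never true.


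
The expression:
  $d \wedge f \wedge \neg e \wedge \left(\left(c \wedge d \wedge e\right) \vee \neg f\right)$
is never true.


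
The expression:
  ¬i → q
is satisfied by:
  {i: True, q: True}
  {i: True, q: False}
  {q: True, i: False}


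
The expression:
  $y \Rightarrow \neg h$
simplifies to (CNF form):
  $\neg h \vee \neg y$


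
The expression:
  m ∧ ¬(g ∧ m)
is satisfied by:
  {m: True, g: False}


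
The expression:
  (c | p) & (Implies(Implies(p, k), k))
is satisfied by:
  {c: True, p: True, k: True}
  {c: True, p: True, k: False}
  {p: True, k: True, c: False}
  {p: True, k: False, c: False}
  {c: True, k: True, p: False}


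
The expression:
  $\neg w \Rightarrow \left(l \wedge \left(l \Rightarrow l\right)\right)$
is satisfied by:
  {l: True, w: True}
  {l: True, w: False}
  {w: True, l: False}


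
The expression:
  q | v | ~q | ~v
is always true.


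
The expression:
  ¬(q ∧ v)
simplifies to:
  ¬q ∨ ¬v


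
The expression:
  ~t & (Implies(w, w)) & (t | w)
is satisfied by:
  {w: True, t: False}


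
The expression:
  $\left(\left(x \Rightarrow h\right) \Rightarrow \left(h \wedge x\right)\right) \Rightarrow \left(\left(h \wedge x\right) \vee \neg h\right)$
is always true.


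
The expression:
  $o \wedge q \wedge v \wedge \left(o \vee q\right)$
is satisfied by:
  {o: True, q: True, v: True}


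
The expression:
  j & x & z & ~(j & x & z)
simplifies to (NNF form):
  False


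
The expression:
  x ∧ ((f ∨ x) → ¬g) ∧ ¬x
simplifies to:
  False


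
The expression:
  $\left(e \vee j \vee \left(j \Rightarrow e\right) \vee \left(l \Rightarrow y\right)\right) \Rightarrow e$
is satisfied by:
  {e: True}


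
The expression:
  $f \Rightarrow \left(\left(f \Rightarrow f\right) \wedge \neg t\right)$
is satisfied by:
  {t: False, f: False}
  {f: True, t: False}
  {t: True, f: False}


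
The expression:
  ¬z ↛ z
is always true.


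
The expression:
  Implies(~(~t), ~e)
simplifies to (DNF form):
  ~e | ~t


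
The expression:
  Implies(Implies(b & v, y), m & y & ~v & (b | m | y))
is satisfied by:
  {y: True, m: True, b: True, v: False}
  {y: True, m: True, b: False, v: False}
  {v: True, m: True, b: True, y: False}
  {v: True, b: True, m: False, y: False}


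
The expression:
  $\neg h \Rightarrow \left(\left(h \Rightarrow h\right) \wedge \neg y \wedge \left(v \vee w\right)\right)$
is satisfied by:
  {h: True, w: True, v: True, y: False}
  {h: True, w: True, v: False, y: False}
  {h: True, v: True, w: False, y: False}
  {h: True, v: False, w: False, y: False}
  {y: True, h: True, w: True, v: True}
  {y: True, h: True, w: True, v: False}
  {y: True, h: True, w: False, v: True}
  {y: True, h: True, w: False, v: False}
  {w: True, v: True, h: False, y: False}
  {w: True, h: False, v: False, y: False}
  {v: True, h: False, w: False, y: False}


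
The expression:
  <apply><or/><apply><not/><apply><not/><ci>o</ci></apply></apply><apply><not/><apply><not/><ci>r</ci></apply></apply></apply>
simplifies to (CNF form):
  <apply><or/><ci>o</ci><ci>r</ci></apply>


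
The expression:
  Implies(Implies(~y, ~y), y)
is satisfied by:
  {y: True}


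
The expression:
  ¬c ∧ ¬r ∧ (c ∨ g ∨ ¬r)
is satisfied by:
  {r: False, c: False}


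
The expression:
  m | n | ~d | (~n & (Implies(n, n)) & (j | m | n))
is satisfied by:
  {n: True, m: True, j: True, d: False}
  {n: True, m: True, j: False, d: False}
  {n: True, j: True, m: False, d: False}
  {n: True, j: False, m: False, d: False}
  {m: True, j: True, n: False, d: False}
  {m: True, n: False, j: False, d: False}
  {m: False, j: True, n: False, d: False}
  {m: False, n: False, j: False, d: False}
  {n: True, d: True, m: True, j: True}
  {n: True, d: True, m: True, j: False}
  {n: True, d: True, j: True, m: False}
  {n: True, d: True, j: False, m: False}
  {d: True, m: True, j: True, n: False}
  {d: True, m: True, j: False, n: False}
  {d: True, j: True, m: False, n: False}


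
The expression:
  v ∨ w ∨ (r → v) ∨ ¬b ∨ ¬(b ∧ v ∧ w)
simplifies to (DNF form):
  True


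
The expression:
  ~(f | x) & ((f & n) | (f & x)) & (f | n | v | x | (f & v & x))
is never true.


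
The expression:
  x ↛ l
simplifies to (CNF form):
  x ∧ ¬l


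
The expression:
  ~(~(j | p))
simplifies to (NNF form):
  j | p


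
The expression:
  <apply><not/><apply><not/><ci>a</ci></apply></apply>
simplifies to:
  <ci>a</ci>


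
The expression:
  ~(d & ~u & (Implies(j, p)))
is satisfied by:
  {u: True, j: True, p: False, d: False}
  {u: True, j: False, p: False, d: False}
  {u: True, p: True, j: True, d: False}
  {u: True, p: True, j: False, d: False}
  {j: True, u: False, p: False, d: False}
  {j: False, u: False, p: False, d: False}
  {p: True, j: True, u: False, d: False}
  {p: True, j: False, u: False, d: False}
  {d: True, u: True, j: True, p: False}
  {d: True, u: True, j: False, p: False}
  {d: True, u: True, p: True, j: True}
  {d: True, u: True, p: True, j: False}
  {d: True, j: True, p: False, u: False}


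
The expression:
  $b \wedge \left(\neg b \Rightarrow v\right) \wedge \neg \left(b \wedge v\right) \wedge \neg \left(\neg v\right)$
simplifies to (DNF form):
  $\text{False}$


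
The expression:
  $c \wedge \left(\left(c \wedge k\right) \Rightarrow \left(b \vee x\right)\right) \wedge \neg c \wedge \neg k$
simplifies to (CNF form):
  $\text{False}$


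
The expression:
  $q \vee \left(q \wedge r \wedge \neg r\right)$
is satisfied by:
  {q: True}


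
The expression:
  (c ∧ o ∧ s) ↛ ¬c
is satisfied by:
  {c: True, s: True, o: True}


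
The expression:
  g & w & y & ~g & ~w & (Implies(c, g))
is never true.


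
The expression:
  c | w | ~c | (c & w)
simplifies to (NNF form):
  True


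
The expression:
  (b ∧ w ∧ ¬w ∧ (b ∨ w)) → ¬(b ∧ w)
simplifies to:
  True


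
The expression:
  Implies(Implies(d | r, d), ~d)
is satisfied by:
  {d: False}


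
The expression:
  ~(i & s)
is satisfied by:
  {s: False, i: False}
  {i: True, s: False}
  {s: True, i: False}


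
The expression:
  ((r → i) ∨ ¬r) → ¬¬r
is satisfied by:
  {r: True}


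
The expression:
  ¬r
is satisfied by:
  {r: False}


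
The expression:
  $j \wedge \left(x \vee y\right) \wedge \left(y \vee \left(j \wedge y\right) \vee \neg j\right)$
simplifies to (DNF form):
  $j \wedge y$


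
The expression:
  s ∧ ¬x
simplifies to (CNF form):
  s ∧ ¬x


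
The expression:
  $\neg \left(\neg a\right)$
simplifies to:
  $a$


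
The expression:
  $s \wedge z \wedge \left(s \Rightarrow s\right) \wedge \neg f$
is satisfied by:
  {z: True, s: True, f: False}


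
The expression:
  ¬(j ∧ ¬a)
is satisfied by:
  {a: True, j: False}
  {j: False, a: False}
  {j: True, a: True}


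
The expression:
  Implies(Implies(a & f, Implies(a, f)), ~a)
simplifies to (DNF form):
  ~a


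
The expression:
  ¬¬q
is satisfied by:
  {q: True}


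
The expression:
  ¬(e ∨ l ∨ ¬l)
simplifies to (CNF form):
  False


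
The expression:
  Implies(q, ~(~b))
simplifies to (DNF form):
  b | ~q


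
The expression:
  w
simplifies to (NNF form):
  w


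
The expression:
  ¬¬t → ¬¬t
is always true.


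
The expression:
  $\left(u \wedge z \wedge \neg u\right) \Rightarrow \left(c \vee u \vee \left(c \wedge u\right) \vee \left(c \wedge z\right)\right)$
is always true.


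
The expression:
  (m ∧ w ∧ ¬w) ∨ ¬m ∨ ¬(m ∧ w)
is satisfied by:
  {w: False, m: False}
  {m: True, w: False}
  {w: True, m: False}


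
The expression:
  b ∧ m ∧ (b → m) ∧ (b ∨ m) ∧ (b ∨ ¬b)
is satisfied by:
  {m: True, b: True}


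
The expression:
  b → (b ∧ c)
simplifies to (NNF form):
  c ∨ ¬b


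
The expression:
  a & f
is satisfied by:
  {a: True, f: True}


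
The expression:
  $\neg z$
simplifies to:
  $\neg z$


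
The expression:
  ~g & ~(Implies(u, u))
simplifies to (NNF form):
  False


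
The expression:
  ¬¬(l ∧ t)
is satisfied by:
  {t: True, l: True}


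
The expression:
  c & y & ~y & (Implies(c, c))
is never true.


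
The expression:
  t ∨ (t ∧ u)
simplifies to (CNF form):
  t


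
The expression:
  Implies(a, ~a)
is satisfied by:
  {a: False}


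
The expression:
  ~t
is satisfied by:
  {t: False}


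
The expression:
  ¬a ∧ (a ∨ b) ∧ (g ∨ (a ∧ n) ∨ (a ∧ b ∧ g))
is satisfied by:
  {b: True, g: True, a: False}


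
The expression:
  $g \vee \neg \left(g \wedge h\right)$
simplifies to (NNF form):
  $\text{True}$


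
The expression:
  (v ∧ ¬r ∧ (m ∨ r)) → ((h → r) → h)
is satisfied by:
  {r: True, h: True, m: False, v: False}
  {r: True, m: False, h: False, v: False}
  {h: True, r: False, m: False, v: False}
  {r: False, m: False, h: False, v: False}
  {v: True, r: True, h: True, m: False}
  {v: True, r: True, m: False, h: False}
  {v: True, h: True, r: False, m: False}
  {v: True, r: False, m: False, h: False}
  {r: True, m: True, h: True, v: False}
  {r: True, m: True, v: False, h: False}
  {m: True, h: True, v: False, r: False}
  {m: True, v: False, h: False, r: False}
  {r: True, m: True, v: True, h: True}
  {r: True, m: True, v: True, h: False}
  {m: True, v: True, h: True, r: False}


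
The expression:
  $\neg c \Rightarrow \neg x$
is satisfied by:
  {c: True, x: False}
  {x: False, c: False}
  {x: True, c: True}


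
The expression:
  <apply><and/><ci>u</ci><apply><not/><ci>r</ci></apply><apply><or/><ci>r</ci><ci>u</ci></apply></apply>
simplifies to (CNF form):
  <apply><and/><ci>u</ci><apply><not/><ci>r</ci></apply></apply>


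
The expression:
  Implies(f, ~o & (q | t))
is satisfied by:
  {t: True, q: True, o: False, f: False}
  {t: True, q: False, o: False, f: False}
  {q: True, t: False, o: False, f: False}
  {t: False, q: False, o: False, f: False}
  {t: True, o: True, q: True, f: False}
  {t: True, o: True, q: False, f: False}
  {o: True, q: True, t: False, f: False}
  {o: True, q: False, t: False, f: False}
  {f: True, t: True, q: True, o: False}
  {f: True, t: True, q: False, o: False}
  {f: True, q: True, o: False, t: False}
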